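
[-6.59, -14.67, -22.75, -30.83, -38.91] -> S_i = -6.59 + -8.08*i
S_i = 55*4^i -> [55, 220, 880, 3520, 14080]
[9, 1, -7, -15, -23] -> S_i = 9 + -8*i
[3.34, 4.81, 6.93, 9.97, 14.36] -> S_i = 3.34*1.44^i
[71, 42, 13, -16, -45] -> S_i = 71 + -29*i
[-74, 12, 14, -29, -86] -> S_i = Random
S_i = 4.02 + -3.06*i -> [4.02, 0.96, -2.1, -5.16, -8.22]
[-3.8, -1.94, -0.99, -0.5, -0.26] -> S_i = -3.80*0.51^i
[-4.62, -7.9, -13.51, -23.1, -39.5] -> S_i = -4.62*1.71^i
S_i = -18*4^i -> [-18, -72, -288, -1152, -4608]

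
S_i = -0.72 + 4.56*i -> [-0.72, 3.84, 8.4, 12.96, 17.52]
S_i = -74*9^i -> [-74, -666, -5994, -53946, -485514]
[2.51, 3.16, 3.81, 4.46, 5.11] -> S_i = 2.51 + 0.65*i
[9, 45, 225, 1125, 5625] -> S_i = 9*5^i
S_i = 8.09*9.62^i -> [8.09, 77.83, 748.68, 7202.34, 69286.53]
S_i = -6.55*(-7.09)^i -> [-6.55, 46.44, -329.26, 2334.43, -16551.08]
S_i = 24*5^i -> [24, 120, 600, 3000, 15000]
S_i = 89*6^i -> [89, 534, 3204, 19224, 115344]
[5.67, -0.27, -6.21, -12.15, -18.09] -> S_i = 5.67 + -5.94*i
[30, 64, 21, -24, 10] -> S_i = Random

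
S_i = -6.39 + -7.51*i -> [-6.39, -13.9, -21.41, -28.92, -36.43]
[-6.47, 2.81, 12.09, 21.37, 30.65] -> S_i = -6.47 + 9.28*i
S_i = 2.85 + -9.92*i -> [2.85, -7.07, -16.99, -26.91, -36.83]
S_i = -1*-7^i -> [-1, 7, -49, 343, -2401]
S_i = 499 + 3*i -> [499, 502, 505, 508, 511]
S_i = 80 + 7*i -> [80, 87, 94, 101, 108]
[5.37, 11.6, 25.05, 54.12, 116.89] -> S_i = 5.37*2.16^i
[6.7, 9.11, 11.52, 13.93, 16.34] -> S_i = 6.70 + 2.41*i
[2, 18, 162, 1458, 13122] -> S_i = 2*9^i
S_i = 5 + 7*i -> [5, 12, 19, 26, 33]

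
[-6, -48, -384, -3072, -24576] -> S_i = -6*8^i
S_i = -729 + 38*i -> [-729, -691, -653, -615, -577]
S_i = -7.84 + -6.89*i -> [-7.84, -14.73, -21.62, -28.51, -35.4]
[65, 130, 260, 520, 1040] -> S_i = 65*2^i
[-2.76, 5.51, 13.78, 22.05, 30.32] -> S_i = -2.76 + 8.27*i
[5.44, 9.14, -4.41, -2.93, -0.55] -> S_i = Random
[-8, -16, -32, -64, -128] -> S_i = -8*2^i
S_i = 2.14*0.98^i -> [2.14, 2.1, 2.06, 2.01, 1.97]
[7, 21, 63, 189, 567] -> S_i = 7*3^i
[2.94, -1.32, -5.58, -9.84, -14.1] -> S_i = 2.94 + -4.26*i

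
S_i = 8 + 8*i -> [8, 16, 24, 32, 40]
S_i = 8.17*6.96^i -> [8.17, 56.86, 395.77, 2754.54, 19171.63]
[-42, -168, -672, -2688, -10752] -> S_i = -42*4^i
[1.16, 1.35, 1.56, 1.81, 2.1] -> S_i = 1.16*1.16^i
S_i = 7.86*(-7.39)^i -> [7.86, -58.09, 429.25, -3172.17, 23442.3]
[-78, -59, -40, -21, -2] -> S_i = -78 + 19*i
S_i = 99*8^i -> [99, 792, 6336, 50688, 405504]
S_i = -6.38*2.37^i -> [-6.38, -15.12, -35.84, -84.93, -201.29]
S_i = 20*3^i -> [20, 60, 180, 540, 1620]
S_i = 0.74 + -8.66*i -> [0.74, -7.92, -16.58, -25.24, -33.9]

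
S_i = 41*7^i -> [41, 287, 2009, 14063, 98441]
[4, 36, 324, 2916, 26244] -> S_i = 4*9^i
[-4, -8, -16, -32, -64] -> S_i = -4*2^i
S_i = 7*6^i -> [7, 42, 252, 1512, 9072]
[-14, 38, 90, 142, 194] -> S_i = -14 + 52*i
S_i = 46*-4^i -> [46, -184, 736, -2944, 11776]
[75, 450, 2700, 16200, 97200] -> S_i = 75*6^i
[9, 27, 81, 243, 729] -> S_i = 9*3^i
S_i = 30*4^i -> [30, 120, 480, 1920, 7680]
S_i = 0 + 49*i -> [0, 49, 98, 147, 196]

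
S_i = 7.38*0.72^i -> [7.38, 5.31, 3.83, 2.75, 1.98]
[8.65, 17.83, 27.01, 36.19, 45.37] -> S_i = 8.65 + 9.18*i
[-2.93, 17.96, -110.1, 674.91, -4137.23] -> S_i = -2.93*(-6.13)^i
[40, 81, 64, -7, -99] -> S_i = Random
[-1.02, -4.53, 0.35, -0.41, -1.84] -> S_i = Random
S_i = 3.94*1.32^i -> [3.94, 5.2, 6.87, 9.06, 11.96]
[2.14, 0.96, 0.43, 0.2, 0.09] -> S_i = 2.14*0.45^i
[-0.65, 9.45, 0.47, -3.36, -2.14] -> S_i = Random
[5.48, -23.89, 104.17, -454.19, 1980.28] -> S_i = 5.48*(-4.36)^i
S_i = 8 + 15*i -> [8, 23, 38, 53, 68]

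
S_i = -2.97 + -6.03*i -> [-2.97, -9.0, -15.03, -21.06, -27.09]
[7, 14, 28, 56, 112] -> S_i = 7*2^i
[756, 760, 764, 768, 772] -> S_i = 756 + 4*i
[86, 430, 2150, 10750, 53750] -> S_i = 86*5^i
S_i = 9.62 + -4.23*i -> [9.62, 5.39, 1.16, -3.07, -7.3]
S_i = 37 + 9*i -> [37, 46, 55, 64, 73]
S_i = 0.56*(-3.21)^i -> [0.56, -1.8, 5.77, -18.52, 59.46]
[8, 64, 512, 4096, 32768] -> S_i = 8*8^i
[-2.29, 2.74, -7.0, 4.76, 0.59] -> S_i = Random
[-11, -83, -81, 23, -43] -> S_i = Random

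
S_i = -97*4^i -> [-97, -388, -1552, -6208, -24832]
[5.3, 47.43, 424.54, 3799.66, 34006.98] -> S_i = 5.30*8.95^i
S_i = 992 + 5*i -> [992, 997, 1002, 1007, 1012]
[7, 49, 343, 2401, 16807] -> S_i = 7*7^i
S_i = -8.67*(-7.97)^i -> [-8.67, 69.1, -550.73, 4389.29, -34982.62]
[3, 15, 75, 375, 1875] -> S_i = 3*5^i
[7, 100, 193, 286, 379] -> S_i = 7 + 93*i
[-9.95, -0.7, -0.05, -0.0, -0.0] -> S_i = -9.95*0.07^i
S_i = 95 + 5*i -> [95, 100, 105, 110, 115]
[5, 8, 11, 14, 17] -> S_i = 5 + 3*i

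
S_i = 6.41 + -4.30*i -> [6.41, 2.11, -2.19, -6.49, -10.79]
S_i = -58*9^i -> [-58, -522, -4698, -42282, -380538]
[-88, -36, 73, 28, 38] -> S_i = Random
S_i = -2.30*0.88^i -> [-2.3, -2.02, -1.78, -1.57, -1.38]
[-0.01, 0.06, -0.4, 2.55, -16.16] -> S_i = -0.01*(-6.34)^i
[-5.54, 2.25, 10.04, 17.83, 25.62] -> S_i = -5.54 + 7.79*i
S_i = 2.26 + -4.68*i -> [2.26, -2.42, -7.1, -11.78, -16.46]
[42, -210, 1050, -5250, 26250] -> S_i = 42*-5^i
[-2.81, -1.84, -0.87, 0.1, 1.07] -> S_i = -2.81 + 0.97*i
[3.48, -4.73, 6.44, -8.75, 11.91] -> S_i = 3.48*(-1.36)^i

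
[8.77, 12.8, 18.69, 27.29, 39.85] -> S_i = 8.77*1.46^i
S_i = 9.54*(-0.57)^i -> [9.54, -5.44, 3.1, -1.77, 1.01]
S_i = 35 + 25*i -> [35, 60, 85, 110, 135]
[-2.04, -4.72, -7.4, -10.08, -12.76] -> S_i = -2.04 + -2.68*i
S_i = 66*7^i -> [66, 462, 3234, 22638, 158466]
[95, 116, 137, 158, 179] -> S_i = 95 + 21*i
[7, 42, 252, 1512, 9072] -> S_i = 7*6^i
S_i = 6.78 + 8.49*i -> [6.78, 15.27, 23.76, 32.25, 40.74]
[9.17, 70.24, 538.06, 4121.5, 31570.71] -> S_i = 9.17*7.66^i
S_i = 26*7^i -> [26, 182, 1274, 8918, 62426]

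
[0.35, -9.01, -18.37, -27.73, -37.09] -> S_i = 0.35 + -9.36*i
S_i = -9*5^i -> [-9, -45, -225, -1125, -5625]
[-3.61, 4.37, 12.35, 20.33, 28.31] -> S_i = -3.61 + 7.98*i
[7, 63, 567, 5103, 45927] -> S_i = 7*9^i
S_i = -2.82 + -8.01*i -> [-2.82, -10.83, -18.84, -26.85, -34.86]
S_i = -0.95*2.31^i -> [-0.95, -2.19, -5.07, -11.71, -27.05]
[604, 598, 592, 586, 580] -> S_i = 604 + -6*i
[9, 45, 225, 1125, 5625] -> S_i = 9*5^i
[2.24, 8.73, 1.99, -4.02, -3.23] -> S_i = Random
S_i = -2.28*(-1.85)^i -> [-2.28, 4.22, -7.8, 14.44, -26.71]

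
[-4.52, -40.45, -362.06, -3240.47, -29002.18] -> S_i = -4.52*8.95^i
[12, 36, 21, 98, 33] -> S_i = Random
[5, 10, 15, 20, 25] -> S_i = 5 + 5*i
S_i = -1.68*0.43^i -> [-1.68, -0.72, -0.31, -0.13, -0.06]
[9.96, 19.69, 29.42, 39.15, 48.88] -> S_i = 9.96 + 9.73*i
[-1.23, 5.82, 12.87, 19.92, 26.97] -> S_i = -1.23 + 7.05*i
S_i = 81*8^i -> [81, 648, 5184, 41472, 331776]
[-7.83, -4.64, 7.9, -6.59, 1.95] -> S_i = Random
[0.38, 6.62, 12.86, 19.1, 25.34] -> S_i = 0.38 + 6.24*i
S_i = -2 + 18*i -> [-2, 16, 34, 52, 70]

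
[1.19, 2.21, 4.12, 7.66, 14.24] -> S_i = 1.19*1.86^i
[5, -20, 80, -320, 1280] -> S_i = 5*-4^i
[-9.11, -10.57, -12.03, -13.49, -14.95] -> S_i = -9.11 + -1.46*i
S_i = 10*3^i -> [10, 30, 90, 270, 810]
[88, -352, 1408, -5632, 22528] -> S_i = 88*-4^i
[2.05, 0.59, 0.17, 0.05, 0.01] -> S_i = 2.05*0.29^i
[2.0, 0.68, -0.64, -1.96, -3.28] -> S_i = 2.00 + -1.32*i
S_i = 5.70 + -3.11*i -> [5.7, 2.59, -0.52, -3.63, -6.74]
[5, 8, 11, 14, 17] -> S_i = 5 + 3*i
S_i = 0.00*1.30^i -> [0.0, 0.0, 0.0, 0.0, 0.0]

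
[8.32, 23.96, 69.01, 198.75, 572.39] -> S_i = 8.32*2.88^i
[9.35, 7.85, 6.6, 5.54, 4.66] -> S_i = 9.35*0.84^i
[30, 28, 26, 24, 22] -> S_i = 30 + -2*i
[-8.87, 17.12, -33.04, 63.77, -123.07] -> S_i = -8.87*(-1.93)^i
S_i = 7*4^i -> [7, 28, 112, 448, 1792]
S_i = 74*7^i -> [74, 518, 3626, 25382, 177674]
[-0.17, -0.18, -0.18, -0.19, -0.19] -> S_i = -0.17*1.03^i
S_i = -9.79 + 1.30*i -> [-9.79, -8.49, -7.19, -5.89, -4.59]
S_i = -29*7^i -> [-29, -203, -1421, -9947, -69629]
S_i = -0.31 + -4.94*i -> [-0.31, -5.25, -10.19, -15.13, -20.07]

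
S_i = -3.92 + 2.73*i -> [-3.92, -1.19, 1.54, 4.27, 7.0]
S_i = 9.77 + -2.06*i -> [9.77, 7.71, 5.65, 3.59, 1.53]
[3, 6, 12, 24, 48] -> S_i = 3*2^i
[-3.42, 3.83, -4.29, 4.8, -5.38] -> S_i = -3.42*(-1.12)^i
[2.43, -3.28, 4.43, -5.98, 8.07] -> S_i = 2.43*(-1.35)^i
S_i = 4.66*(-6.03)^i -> [4.66, -28.1, 169.44, -1021.73, 6161.06]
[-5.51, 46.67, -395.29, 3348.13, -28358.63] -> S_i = -5.51*(-8.47)^i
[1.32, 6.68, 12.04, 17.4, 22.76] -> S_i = 1.32 + 5.36*i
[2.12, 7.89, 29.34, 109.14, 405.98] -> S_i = 2.12*3.72^i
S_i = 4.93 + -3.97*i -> [4.93, 0.96, -3.01, -6.98, -10.95]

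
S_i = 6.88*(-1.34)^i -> [6.88, -9.22, 12.35, -16.55, 22.18]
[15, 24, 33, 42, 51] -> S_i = 15 + 9*i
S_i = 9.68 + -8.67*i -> [9.68, 1.01, -7.66, -16.33, -25.0]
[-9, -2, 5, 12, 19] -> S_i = -9 + 7*i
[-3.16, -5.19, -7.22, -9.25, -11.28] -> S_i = -3.16 + -2.03*i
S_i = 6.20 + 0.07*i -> [6.2, 6.27, 6.34, 6.41, 6.48]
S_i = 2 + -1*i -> [2, 1, 0, -1, -2]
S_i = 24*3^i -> [24, 72, 216, 648, 1944]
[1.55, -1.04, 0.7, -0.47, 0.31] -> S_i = 1.55*(-0.67)^i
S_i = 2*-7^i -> [2, -14, 98, -686, 4802]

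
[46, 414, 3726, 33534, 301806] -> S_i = 46*9^i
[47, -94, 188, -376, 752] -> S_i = 47*-2^i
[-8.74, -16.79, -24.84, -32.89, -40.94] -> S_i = -8.74 + -8.05*i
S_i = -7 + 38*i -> [-7, 31, 69, 107, 145]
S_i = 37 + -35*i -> [37, 2, -33, -68, -103]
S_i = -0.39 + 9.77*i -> [-0.39, 9.38, 19.15, 28.92, 38.69]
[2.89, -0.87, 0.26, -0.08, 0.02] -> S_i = 2.89*(-0.30)^i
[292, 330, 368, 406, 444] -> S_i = 292 + 38*i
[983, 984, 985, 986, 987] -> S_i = 983 + 1*i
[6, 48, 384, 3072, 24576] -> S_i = 6*8^i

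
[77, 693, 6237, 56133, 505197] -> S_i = 77*9^i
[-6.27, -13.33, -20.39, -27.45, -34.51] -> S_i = -6.27 + -7.06*i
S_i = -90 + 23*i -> [-90, -67, -44, -21, 2]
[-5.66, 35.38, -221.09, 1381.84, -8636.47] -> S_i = -5.66*(-6.25)^i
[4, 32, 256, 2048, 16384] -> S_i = 4*8^i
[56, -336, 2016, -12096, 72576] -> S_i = 56*-6^i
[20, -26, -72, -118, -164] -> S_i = 20 + -46*i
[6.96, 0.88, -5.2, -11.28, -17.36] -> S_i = 6.96 + -6.08*i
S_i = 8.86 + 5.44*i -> [8.86, 14.3, 19.74, 25.18, 30.62]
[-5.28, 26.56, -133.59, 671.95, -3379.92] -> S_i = -5.28*(-5.03)^i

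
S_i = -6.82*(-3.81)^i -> [-6.82, 25.98, -99.0, 377.19, -1437.09]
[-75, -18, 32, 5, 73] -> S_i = Random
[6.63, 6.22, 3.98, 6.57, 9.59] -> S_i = Random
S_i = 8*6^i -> [8, 48, 288, 1728, 10368]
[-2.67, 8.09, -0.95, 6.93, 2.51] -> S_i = Random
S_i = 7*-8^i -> [7, -56, 448, -3584, 28672]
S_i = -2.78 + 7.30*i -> [-2.78, 4.52, 11.82, 19.12, 26.42]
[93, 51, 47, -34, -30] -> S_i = Random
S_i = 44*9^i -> [44, 396, 3564, 32076, 288684]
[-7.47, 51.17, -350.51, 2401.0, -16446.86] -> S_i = -7.47*(-6.85)^i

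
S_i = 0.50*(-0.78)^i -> [0.5, -0.39, 0.3, -0.24, 0.19]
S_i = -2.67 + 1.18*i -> [-2.67, -1.49, -0.31, 0.87, 2.05]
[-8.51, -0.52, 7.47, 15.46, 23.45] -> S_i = -8.51 + 7.99*i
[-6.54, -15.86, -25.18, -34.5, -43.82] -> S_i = -6.54 + -9.32*i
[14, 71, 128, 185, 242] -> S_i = 14 + 57*i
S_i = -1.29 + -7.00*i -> [-1.29, -8.29, -15.29, -22.29, -29.29]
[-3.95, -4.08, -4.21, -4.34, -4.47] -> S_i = -3.95 + -0.13*i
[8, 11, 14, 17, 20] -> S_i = 8 + 3*i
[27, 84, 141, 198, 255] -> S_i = 27 + 57*i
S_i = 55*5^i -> [55, 275, 1375, 6875, 34375]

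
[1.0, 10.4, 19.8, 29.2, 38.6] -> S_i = 1.00 + 9.40*i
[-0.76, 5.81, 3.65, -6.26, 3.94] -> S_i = Random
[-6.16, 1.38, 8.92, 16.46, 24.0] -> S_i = -6.16 + 7.54*i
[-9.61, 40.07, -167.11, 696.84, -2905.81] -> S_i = -9.61*(-4.17)^i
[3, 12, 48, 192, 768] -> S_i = 3*4^i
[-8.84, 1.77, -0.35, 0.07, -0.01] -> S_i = -8.84*(-0.20)^i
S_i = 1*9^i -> [1, 9, 81, 729, 6561]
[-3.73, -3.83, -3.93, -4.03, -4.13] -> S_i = -3.73 + -0.10*i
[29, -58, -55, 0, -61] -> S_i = Random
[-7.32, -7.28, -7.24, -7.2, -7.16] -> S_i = -7.32 + 0.04*i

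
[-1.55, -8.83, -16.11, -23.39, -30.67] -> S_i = -1.55 + -7.28*i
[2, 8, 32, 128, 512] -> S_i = 2*4^i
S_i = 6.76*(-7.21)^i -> [6.76, -48.74, 351.41, -2533.68, 18267.86]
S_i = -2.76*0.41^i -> [-2.76, -1.13, -0.46, -0.19, -0.08]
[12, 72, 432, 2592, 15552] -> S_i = 12*6^i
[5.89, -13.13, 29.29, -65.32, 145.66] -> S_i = 5.89*(-2.23)^i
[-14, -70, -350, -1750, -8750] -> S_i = -14*5^i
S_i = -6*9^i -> [-6, -54, -486, -4374, -39366]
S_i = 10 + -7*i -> [10, 3, -4, -11, -18]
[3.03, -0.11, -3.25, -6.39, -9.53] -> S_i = 3.03 + -3.14*i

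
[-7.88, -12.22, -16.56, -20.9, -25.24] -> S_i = -7.88 + -4.34*i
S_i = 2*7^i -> [2, 14, 98, 686, 4802]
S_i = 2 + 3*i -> [2, 5, 8, 11, 14]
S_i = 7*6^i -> [7, 42, 252, 1512, 9072]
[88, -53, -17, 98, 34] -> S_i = Random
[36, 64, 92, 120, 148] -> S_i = 36 + 28*i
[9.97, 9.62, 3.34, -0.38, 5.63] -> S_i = Random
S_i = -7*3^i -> [-7, -21, -63, -189, -567]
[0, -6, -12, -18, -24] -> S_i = 0 + -6*i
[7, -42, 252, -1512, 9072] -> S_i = 7*-6^i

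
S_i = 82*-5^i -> [82, -410, 2050, -10250, 51250]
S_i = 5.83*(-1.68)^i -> [5.83, -9.79, 16.45, -27.64, 46.44]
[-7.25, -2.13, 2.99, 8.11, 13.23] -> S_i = -7.25 + 5.12*i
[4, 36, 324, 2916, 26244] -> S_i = 4*9^i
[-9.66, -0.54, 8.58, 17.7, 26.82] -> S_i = -9.66 + 9.12*i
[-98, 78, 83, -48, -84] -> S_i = Random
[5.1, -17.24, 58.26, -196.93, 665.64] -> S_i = 5.10*(-3.38)^i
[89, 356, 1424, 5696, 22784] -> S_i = 89*4^i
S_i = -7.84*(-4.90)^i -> [-7.84, 38.42, -188.24, 922.37, -4519.6]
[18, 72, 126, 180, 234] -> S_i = 18 + 54*i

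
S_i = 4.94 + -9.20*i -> [4.94, -4.26, -13.46, -22.66, -31.86]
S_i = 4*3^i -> [4, 12, 36, 108, 324]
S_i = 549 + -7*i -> [549, 542, 535, 528, 521]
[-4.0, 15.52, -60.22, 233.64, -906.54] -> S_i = -4.00*(-3.88)^i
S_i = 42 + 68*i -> [42, 110, 178, 246, 314]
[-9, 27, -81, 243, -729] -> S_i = -9*-3^i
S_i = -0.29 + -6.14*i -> [-0.29, -6.43, -12.57, -18.71, -24.85]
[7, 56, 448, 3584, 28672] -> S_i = 7*8^i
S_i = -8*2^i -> [-8, -16, -32, -64, -128]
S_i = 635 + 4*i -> [635, 639, 643, 647, 651]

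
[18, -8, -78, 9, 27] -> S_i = Random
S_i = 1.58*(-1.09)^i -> [1.58, -1.72, 1.88, -2.05, 2.23]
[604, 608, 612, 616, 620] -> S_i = 604 + 4*i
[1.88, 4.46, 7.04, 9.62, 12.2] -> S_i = 1.88 + 2.58*i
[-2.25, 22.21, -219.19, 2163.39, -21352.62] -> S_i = -2.25*(-9.87)^i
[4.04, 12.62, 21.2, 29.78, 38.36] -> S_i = 4.04 + 8.58*i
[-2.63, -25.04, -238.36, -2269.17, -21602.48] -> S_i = -2.63*9.52^i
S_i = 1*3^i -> [1, 3, 9, 27, 81]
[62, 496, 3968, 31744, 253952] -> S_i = 62*8^i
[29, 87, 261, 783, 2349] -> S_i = 29*3^i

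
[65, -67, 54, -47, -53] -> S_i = Random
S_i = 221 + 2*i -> [221, 223, 225, 227, 229]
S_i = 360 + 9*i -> [360, 369, 378, 387, 396]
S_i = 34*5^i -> [34, 170, 850, 4250, 21250]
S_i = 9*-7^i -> [9, -63, 441, -3087, 21609]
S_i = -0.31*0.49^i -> [-0.31, -0.15, -0.07, -0.04, -0.02]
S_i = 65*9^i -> [65, 585, 5265, 47385, 426465]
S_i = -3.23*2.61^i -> [-3.23, -8.43, -22.0, -57.43, -149.89]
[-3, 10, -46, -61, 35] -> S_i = Random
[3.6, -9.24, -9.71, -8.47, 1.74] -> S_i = Random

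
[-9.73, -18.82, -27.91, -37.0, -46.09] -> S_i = -9.73 + -9.09*i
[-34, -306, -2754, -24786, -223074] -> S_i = -34*9^i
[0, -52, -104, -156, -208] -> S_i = 0 + -52*i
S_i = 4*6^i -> [4, 24, 144, 864, 5184]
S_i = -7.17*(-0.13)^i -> [-7.17, 0.93, -0.12, 0.02, -0.0]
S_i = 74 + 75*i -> [74, 149, 224, 299, 374]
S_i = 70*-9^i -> [70, -630, 5670, -51030, 459270]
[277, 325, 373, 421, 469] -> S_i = 277 + 48*i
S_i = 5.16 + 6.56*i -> [5.16, 11.72, 18.28, 24.84, 31.4]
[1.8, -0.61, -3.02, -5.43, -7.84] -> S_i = 1.80 + -2.41*i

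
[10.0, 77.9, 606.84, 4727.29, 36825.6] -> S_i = 10.00*7.79^i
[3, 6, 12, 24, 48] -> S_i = 3*2^i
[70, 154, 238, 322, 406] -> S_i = 70 + 84*i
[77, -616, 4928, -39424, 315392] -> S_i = 77*-8^i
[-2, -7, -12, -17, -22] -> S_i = -2 + -5*i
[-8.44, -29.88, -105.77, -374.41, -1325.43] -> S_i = -8.44*3.54^i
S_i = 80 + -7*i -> [80, 73, 66, 59, 52]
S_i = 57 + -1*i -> [57, 56, 55, 54, 53]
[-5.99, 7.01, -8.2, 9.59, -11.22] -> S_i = -5.99*(-1.17)^i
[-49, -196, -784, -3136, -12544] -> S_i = -49*4^i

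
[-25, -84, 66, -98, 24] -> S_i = Random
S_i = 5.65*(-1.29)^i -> [5.65, -7.29, 9.4, -12.13, 15.65]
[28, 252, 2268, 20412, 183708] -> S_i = 28*9^i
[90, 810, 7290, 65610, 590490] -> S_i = 90*9^i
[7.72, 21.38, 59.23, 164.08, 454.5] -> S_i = 7.72*2.77^i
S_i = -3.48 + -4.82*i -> [-3.48, -8.3, -13.12, -17.94, -22.76]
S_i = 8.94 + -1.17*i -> [8.94, 7.77, 6.6, 5.43, 4.26]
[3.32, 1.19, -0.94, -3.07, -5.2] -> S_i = 3.32 + -2.13*i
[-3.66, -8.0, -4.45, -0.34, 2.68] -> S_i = Random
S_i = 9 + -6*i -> [9, 3, -3, -9, -15]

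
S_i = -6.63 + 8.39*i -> [-6.63, 1.76, 10.15, 18.54, 26.93]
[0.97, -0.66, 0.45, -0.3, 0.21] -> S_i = 0.97*(-0.68)^i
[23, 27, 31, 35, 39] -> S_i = 23 + 4*i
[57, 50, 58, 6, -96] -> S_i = Random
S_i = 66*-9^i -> [66, -594, 5346, -48114, 433026]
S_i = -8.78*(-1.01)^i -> [-8.78, 8.87, -8.96, 9.05, -9.14]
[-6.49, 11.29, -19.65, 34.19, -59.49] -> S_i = -6.49*(-1.74)^i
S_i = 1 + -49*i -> [1, -48, -97, -146, -195]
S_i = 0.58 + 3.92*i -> [0.58, 4.5, 8.42, 12.34, 16.26]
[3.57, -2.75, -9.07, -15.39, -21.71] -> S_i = 3.57 + -6.32*i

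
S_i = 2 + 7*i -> [2, 9, 16, 23, 30]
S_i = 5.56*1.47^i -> [5.56, 8.17, 12.01, 17.66, 25.96]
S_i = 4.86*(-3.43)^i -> [4.86, -16.67, 57.18, -196.12, 672.69]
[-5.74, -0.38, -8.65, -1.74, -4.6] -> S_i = Random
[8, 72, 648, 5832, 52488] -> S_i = 8*9^i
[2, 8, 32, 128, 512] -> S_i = 2*4^i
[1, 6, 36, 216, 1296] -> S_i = 1*6^i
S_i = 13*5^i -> [13, 65, 325, 1625, 8125]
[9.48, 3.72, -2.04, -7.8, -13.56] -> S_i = 9.48 + -5.76*i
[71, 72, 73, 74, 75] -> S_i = 71 + 1*i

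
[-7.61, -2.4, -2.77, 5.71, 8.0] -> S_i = Random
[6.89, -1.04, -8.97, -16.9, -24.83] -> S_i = 6.89 + -7.93*i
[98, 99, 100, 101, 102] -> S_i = 98 + 1*i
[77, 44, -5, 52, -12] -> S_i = Random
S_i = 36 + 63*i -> [36, 99, 162, 225, 288]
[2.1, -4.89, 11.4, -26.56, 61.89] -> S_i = 2.10*(-2.33)^i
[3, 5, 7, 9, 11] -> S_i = 3 + 2*i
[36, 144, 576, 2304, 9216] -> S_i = 36*4^i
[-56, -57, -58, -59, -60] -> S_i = -56 + -1*i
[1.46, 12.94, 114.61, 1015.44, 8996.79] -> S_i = 1.46*8.86^i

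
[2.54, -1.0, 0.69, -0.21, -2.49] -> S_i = Random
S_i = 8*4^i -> [8, 32, 128, 512, 2048]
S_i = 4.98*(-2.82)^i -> [4.98, -14.04, 39.6, -111.68, 314.94]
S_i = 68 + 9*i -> [68, 77, 86, 95, 104]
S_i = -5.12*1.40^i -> [-5.12, -7.17, -10.04, -14.05, -19.67]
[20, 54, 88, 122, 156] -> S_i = 20 + 34*i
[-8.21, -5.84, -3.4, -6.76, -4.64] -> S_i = Random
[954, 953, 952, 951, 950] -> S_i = 954 + -1*i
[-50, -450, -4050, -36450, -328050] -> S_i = -50*9^i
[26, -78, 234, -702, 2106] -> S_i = 26*-3^i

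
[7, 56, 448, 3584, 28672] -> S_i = 7*8^i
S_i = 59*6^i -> [59, 354, 2124, 12744, 76464]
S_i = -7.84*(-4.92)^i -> [-7.84, 38.57, -189.78, 933.71, -4593.85]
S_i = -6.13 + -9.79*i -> [-6.13, -15.92, -25.71, -35.5, -45.29]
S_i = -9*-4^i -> [-9, 36, -144, 576, -2304]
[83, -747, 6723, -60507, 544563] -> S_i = 83*-9^i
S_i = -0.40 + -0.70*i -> [-0.4, -1.1, -1.8, -2.5, -3.2]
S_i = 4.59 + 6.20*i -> [4.59, 10.79, 16.99, 23.19, 29.39]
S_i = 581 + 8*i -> [581, 589, 597, 605, 613]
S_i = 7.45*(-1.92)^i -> [7.45, -14.3, 27.46, -52.73, 101.24]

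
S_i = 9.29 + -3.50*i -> [9.29, 5.79, 2.29, -1.21, -4.71]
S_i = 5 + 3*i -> [5, 8, 11, 14, 17]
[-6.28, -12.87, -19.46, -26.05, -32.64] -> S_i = -6.28 + -6.59*i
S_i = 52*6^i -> [52, 312, 1872, 11232, 67392]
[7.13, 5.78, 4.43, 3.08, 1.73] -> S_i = 7.13 + -1.35*i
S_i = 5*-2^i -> [5, -10, 20, -40, 80]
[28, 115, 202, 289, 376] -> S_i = 28 + 87*i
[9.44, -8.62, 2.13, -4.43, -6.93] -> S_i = Random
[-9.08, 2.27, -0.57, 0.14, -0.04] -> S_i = -9.08*(-0.25)^i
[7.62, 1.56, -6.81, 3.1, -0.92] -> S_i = Random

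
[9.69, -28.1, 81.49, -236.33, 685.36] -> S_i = 9.69*(-2.90)^i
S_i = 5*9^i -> [5, 45, 405, 3645, 32805]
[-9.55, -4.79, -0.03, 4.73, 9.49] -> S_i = -9.55 + 4.76*i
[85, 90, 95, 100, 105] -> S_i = 85 + 5*i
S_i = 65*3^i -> [65, 195, 585, 1755, 5265]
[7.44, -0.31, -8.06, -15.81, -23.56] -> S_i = 7.44 + -7.75*i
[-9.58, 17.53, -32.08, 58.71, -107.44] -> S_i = -9.58*(-1.83)^i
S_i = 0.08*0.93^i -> [0.08, 0.07, 0.07, 0.06, 0.06]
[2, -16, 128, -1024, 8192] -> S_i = 2*-8^i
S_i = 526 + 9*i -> [526, 535, 544, 553, 562]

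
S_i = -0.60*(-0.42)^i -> [-0.6, 0.25, -0.11, 0.04, -0.02]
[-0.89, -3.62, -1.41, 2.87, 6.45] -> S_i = Random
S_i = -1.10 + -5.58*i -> [-1.1, -6.68, -12.26, -17.84, -23.42]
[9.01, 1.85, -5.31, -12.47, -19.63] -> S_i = 9.01 + -7.16*i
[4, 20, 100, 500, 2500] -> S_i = 4*5^i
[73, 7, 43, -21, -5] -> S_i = Random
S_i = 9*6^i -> [9, 54, 324, 1944, 11664]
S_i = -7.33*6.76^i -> [-7.33, -49.55, -334.96, -2264.35, -15307.02]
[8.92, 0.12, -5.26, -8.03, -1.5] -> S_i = Random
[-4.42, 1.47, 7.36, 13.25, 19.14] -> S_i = -4.42 + 5.89*i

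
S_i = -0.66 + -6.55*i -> [-0.66, -7.21, -13.76, -20.31, -26.86]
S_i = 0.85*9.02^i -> [0.85, 7.67, 69.16, 623.79, 5626.59]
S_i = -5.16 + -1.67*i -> [-5.16, -6.83, -8.5, -10.17, -11.84]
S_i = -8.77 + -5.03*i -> [-8.77, -13.8, -18.83, -23.86, -28.89]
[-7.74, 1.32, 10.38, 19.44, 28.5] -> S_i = -7.74 + 9.06*i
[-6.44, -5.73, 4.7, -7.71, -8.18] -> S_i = Random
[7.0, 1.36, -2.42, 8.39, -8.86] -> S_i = Random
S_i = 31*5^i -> [31, 155, 775, 3875, 19375]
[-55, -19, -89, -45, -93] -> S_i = Random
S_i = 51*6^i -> [51, 306, 1836, 11016, 66096]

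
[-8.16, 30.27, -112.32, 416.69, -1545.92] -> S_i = -8.16*(-3.71)^i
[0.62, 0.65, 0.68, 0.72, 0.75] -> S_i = 0.62*1.05^i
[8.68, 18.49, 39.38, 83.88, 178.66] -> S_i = 8.68*2.13^i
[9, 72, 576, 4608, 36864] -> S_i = 9*8^i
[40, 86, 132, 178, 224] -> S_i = 40 + 46*i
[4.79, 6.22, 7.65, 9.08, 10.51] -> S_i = 4.79 + 1.43*i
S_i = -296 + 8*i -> [-296, -288, -280, -272, -264]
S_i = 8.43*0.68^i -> [8.43, 5.73, 3.9, 2.65, 1.8]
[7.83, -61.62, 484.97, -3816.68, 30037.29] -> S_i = 7.83*(-7.87)^i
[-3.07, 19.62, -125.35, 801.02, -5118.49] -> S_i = -3.07*(-6.39)^i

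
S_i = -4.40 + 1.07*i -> [-4.4, -3.33, -2.26, -1.19, -0.12]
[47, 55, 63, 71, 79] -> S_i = 47 + 8*i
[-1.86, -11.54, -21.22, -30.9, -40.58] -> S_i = -1.86 + -9.68*i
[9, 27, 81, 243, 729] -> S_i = 9*3^i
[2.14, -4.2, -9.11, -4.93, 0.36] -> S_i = Random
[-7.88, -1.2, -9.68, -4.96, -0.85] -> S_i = Random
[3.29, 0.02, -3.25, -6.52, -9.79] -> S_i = 3.29 + -3.27*i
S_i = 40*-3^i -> [40, -120, 360, -1080, 3240]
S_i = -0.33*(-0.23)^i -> [-0.33, 0.08, -0.02, 0.0, -0.0]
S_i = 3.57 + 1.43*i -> [3.57, 5.0, 6.43, 7.86, 9.29]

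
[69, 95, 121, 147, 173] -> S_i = 69 + 26*i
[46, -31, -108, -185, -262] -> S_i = 46 + -77*i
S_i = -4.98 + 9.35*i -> [-4.98, 4.37, 13.72, 23.07, 32.42]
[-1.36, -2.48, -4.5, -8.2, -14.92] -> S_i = -1.36*1.82^i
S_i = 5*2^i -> [5, 10, 20, 40, 80]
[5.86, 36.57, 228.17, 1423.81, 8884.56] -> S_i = 5.86*6.24^i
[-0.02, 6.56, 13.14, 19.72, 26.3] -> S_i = -0.02 + 6.58*i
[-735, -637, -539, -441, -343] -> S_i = -735 + 98*i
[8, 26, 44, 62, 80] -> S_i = 8 + 18*i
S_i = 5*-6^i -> [5, -30, 180, -1080, 6480]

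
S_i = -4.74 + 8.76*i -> [-4.74, 4.02, 12.78, 21.54, 30.3]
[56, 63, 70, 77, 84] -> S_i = 56 + 7*i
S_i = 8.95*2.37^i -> [8.95, 21.21, 50.27, 119.14, 282.37]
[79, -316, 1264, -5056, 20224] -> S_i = 79*-4^i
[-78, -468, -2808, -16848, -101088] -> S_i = -78*6^i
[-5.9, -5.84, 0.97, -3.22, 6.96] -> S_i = Random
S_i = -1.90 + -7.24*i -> [-1.9, -9.14, -16.38, -23.62, -30.86]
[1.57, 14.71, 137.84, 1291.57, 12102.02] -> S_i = 1.57*9.37^i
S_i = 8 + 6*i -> [8, 14, 20, 26, 32]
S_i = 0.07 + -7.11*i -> [0.07, -7.04, -14.15, -21.26, -28.37]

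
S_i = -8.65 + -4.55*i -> [-8.65, -13.2, -17.75, -22.3, -26.85]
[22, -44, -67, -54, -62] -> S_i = Random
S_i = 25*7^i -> [25, 175, 1225, 8575, 60025]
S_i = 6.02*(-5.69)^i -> [6.02, -34.25, 194.9, -1109.0, 6310.24]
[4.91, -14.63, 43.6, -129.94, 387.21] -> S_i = 4.91*(-2.98)^i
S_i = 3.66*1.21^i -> [3.66, 4.43, 5.36, 6.48, 7.85]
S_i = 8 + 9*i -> [8, 17, 26, 35, 44]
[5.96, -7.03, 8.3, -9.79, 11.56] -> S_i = 5.96*(-1.18)^i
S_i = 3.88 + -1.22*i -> [3.88, 2.66, 1.44, 0.22, -1.0]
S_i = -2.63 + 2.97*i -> [-2.63, 0.34, 3.31, 6.28, 9.25]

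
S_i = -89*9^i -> [-89, -801, -7209, -64881, -583929]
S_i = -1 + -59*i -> [-1, -60, -119, -178, -237]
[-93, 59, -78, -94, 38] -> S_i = Random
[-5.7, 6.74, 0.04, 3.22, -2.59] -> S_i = Random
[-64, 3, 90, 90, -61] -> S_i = Random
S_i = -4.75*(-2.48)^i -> [-4.75, 11.78, -29.21, 72.45, -179.68]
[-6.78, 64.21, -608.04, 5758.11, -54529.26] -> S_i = -6.78*(-9.47)^i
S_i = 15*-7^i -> [15, -105, 735, -5145, 36015]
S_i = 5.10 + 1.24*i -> [5.1, 6.34, 7.58, 8.82, 10.06]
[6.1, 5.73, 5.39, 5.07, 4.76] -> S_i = 6.10*0.94^i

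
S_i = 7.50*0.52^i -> [7.5, 3.9, 2.03, 1.05, 0.55]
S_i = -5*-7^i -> [-5, 35, -245, 1715, -12005]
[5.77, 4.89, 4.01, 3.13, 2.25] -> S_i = 5.77 + -0.88*i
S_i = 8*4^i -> [8, 32, 128, 512, 2048]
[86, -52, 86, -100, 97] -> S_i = Random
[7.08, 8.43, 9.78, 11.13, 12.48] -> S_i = 7.08 + 1.35*i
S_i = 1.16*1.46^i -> [1.16, 1.69, 2.47, 3.61, 5.27]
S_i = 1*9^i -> [1, 9, 81, 729, 6561]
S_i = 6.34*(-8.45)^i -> [6.34, -53.57, 452.69, -3825.25, 32323.33]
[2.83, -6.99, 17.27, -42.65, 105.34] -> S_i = 2.83*(-2.47)^i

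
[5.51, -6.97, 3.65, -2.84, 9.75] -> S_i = Random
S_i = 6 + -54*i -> [6, -48, -102, -156, -210]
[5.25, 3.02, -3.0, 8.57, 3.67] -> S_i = Random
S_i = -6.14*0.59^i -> [-6.14, -3.62, -2.14, -1.26, -0.74]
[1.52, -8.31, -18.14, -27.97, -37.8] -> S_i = 1.52 + -9.83*i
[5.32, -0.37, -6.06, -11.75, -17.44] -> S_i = 5.32 + -5.69*i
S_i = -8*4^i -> [-8, -32, -128, -512, -2048]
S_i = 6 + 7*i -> [6, 13, 20, 27, 34]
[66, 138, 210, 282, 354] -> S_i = 66 + 72*i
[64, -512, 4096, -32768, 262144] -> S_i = 64*-8^i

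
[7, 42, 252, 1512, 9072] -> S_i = 7*6^i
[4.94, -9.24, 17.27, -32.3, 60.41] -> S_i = 4.94*(-1.87)^i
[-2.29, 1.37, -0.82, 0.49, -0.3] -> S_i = -2.29*(-0.60)^i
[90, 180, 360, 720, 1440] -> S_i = 90*2^i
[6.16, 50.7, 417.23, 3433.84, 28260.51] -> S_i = 6.16*8.23^i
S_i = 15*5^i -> [15, 75, 375, 1875, 9375]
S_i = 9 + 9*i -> [9, 18, 27, 36, 45]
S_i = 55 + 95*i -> [55, 150, 245, 340, 435]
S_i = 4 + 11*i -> [4, 15, 26, 37, 48]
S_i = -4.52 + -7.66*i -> [-4.52, -12.18, -19.84, -27.5, -35.16]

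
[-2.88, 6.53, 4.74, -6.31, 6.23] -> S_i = Random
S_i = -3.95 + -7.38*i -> [-3.95, -11.33, -18.71, -26.09, -33.47]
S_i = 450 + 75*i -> [450, 525, 600, 675, 750]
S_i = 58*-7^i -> [58, -406, 2842, -19894, 139258]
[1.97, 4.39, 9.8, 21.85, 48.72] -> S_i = 1.97*2.23^i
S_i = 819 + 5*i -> [819, 824, 829, 834, 839]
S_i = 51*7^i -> [51, 357, 2499, 17493, 122451]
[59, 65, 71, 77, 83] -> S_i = 59 + 6*i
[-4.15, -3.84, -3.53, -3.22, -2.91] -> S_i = -4.15 + 0.31*i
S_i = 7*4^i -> [7, 28, 112, 448, 1792]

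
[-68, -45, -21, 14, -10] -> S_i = Random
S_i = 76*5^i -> [76, 380, 1900, 9500, 47500]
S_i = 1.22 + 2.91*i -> [1.22, 4.13, 7.04, 9.95, 12.86]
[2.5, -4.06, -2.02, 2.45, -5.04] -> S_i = Random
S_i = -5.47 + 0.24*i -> [-5.47, -5.23, -4.99, -4.75, -4.51]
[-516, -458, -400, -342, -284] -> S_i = -516 + 58*i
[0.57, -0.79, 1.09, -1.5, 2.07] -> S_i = 0.57*(-1.38)^i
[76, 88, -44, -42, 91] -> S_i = Random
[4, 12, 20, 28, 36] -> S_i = 4 + 8*i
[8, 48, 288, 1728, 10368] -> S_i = 8*6^i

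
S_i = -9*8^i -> [-9, -72, -576, -4608, -36864]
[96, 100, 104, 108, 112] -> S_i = 96 + 4*i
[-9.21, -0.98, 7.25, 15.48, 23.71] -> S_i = -9.21 + 8.23*i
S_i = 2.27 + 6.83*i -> [2.27, 9.1, 15.93, 22.76, 29.59]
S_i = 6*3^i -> [6, 18, 54, 162, 486]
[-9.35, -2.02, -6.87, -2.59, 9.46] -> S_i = Random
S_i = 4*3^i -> [4, 12, 36, 108, 324]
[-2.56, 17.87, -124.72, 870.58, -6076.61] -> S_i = -2.56*(-6.98)^i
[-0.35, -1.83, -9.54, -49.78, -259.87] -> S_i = -0.35*5.22^i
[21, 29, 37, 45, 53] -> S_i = 21 + 8*i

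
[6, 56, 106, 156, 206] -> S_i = 6 + 50*i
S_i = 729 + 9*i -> [729, 738, 747, 756, 765]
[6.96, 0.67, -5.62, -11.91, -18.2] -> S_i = 6.96 + -6.29*i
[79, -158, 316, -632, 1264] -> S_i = 79*-2^i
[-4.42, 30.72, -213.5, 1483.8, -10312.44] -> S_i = -4.42*(-6.95)^i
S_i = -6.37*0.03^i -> [-6.37, -0.19, -0.01, -0.0, -0.0]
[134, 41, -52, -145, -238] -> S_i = 134 + -93*i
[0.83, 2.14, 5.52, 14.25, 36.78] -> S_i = 0.83*2.58^i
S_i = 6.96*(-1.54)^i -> [6.96, -10.72, 16.51, -25.42, 39.15]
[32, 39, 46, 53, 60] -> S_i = 32 + 7*i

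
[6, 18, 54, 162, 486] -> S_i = 6*3^i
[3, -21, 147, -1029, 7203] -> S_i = 3*-7^i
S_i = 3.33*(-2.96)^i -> [3.33, -9.86, 29.18, -86.36, 255.63]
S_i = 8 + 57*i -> [8, 65, 122, 179, 236]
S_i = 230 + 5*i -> [230, 235, 240, 245, 250]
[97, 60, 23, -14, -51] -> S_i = 97 + -37*i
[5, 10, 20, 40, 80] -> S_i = 5*2^i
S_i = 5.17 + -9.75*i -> [5.17, -4.58, -14.33, -24.08, -33.83]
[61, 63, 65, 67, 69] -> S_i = 61 + 2*i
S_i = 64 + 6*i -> [64, 70, 76, 82, 88]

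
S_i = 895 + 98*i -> [895, 993, 1091, 1189, 1287]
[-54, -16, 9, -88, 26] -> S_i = Random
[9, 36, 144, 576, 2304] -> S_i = 9*4^i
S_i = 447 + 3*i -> [447, 450, 453, 456, 459]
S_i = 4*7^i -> [4, 28, 196, 1372, 9604]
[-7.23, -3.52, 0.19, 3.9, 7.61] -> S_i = -7.23 + 3.71*i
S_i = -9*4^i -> [-9, -36, -144, -576, -2304]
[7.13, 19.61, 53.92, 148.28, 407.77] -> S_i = 7.13*2.75^i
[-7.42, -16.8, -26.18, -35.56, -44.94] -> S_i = -7.42 + -9.38*i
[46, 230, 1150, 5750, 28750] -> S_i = 46*5^i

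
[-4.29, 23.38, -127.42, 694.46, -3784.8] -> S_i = -4.29*(-5.45)^i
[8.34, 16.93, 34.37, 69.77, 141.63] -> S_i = 8.34*2.03^i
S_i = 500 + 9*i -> [500, 509, 518, 527, 536]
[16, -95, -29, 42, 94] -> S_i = Random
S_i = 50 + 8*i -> [50, 58, 66, 74, 82]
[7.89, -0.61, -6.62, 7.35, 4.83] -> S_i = Random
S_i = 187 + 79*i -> [187, 266, 345, 424, 503]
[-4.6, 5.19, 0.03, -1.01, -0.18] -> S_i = Random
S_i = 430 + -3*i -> [430, 427, 424, 421, 418]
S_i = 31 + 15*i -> [31, 46, 61, 76, 91]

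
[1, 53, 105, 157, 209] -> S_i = 1 + 52*i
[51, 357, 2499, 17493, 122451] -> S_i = 51*7^i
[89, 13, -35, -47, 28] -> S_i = Random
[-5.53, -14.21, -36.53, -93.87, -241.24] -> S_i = -5.53*2.57^i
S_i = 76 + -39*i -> [76, 37, -2, -41, -80]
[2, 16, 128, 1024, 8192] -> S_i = 2*8^i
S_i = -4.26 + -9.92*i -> [-4.26, -14.18, -24.1, -34.02, -43.94]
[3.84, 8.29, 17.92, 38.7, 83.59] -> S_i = 3.84*2.16^i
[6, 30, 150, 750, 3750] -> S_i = 6*5^i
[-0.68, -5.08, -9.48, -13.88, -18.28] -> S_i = -0.68 + -4.40*i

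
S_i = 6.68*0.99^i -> [6.68, 6.61, 6.55, 6.48, 6.42]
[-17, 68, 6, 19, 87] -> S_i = Random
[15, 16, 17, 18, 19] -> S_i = 15 + 1*i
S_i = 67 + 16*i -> [67, 83, 99, 115, 131]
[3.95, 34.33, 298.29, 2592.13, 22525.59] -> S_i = 3.95*8.69^i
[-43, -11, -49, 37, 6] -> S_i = Random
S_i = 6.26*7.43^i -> [6.26, 46.51, 345.58, 2567.68, 19077.86]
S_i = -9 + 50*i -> [-9, 41, 91, 141, 191]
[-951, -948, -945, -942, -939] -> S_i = -951 + 3*i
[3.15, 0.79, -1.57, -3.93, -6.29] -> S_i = 3.15 + -2.36*i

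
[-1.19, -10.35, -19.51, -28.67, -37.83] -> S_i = -1.19 + -9.16*i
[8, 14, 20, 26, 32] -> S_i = 8 + 6*i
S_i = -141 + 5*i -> [-141, -136, -131, -126, -121]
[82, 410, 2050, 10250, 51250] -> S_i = 82*5^i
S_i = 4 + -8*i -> [4, -4, -12, -20, -28]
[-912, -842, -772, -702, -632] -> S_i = -912 + 70*i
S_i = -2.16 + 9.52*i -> [-2.16, 7.36, 16.88, 26.4, 35.92]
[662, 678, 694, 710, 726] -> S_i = 662 + 16*i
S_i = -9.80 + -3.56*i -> [-9.8, -13.36, -16.92, -20.48, -24.04]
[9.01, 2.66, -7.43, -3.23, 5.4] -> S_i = Random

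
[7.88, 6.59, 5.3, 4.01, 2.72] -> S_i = 7.88 + -1.29*i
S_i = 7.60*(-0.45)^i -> [7.6, -3.42, 1.54, -0.69, 0.31]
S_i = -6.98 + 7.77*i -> [-6.98, 0.79, 8.56, 16.33, 24.1]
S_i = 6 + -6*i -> [6, 0, -6, -12, -18]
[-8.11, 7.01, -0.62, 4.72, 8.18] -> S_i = Random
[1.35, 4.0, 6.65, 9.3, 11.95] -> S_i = 1.35 + 2.65*i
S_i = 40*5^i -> [40, 200, 1000, 5000, 25000]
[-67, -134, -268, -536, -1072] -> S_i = -67*2^i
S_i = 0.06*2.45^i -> [0.06, 0.15, 0.36, 0.88, 2.16]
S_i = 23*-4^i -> [23, -92, 368, -1472, 5888]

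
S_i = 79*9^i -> [79, 711, 6399, 57591, 518319]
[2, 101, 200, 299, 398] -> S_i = 2 + 99*i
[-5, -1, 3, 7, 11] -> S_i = -5 + 4*i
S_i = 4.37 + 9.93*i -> [4.37, 14.3, 24.23, 34.16, 44.09]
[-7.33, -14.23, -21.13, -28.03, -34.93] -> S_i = -7.33 + -6.90*i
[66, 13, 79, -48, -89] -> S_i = Random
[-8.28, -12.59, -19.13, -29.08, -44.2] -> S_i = -8.28*1.52^i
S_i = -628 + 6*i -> [-628, -622, -616, -610, -604]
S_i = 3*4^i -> [3, 12, 48, 192, 768]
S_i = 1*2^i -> [1, 2, 4, 8, 16]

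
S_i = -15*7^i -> [-15, -105, -735, -5145, -36015]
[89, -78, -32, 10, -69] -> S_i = Random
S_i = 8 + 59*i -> [8, 67, 126, 185, 244]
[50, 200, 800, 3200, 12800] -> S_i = 50*4^i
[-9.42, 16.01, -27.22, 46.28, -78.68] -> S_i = -9.42*(-1.70)^i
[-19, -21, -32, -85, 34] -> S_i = Random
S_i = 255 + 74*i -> [255, 329, 403, 477, 551]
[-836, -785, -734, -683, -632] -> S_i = -836 + 51*i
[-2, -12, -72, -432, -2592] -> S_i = -2*6^i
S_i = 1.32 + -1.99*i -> [1.32, -0.67, -2.66, -4.65, -6.64]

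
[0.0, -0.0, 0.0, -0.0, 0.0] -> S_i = 0.00*(-4.94)^i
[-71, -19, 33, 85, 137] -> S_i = -71 + 52*i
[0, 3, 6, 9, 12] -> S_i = 0 + 3*i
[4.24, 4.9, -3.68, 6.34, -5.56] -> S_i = Random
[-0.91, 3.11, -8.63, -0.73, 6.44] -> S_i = Random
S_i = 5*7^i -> [5, 35, 245, 1715, 12005]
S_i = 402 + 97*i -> [402, 499, 596, 693, 790]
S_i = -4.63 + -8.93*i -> [-4.63, -13.56, -22.49, -31.42, -40.35]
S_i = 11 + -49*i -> [11, -38, -87, -136, -185]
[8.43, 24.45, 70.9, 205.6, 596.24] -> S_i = 8.43*2.90^i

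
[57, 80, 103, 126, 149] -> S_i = 57 + 23*i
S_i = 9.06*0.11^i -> [9.06, 1.0, 0.11, 0.01, 0.0]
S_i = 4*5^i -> [4, 20, 100, 500, 2500]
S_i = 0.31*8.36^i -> [0.31, 2.59, 21.67, 181.13, 1514.21]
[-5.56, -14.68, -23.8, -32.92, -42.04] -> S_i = -5.56 + -9.12*i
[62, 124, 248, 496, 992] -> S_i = 62*2^i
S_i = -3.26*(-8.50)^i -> [-3.26, 27.71, -235.54, 2002.05, -17017.4]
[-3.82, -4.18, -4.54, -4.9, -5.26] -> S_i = -3.82 + -0.36*i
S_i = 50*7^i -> [50, 350, 2450, 17150, 120050]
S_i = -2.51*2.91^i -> [-2.51, -7.3, -21.25, -61.85, -179.99]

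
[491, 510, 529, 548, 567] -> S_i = 491 + 19*i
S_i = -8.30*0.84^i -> [-8.3, -6.97, -5.86, -4.92, -4.13]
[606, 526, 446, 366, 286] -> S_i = 606 + -80*i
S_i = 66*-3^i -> [66, -198, 594, -1782, 5346]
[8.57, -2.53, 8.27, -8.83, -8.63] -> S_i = Random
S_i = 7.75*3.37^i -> [7.75, 26.12, 88.02, 296.61, 999.59]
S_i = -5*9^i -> [-5, -45, -405, -3645, -32805]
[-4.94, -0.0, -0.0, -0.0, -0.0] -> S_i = -4.94*0.00^i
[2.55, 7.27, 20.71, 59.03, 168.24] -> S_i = 2.55*2.85^i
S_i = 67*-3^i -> [67, -201, 603, -1809, 5427]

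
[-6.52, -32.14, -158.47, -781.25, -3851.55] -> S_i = -6.52*4.93^i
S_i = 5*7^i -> [5, 35, 245, 1715, 12005]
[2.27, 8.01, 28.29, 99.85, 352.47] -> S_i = 2.27*3.53^i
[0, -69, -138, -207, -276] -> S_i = 0 + -69*i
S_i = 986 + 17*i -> [986, 1003, 1020, 1037, 1054]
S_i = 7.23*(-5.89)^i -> [7.23, -42.58, 250.82, -1477.35, 8701.61]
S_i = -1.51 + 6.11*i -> [-1.51, 4.6, 10.71, 16.82, 22.93]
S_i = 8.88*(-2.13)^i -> [8.88, -18.91, 40.29, -85.81, 182.78]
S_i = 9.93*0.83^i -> [9.93, 8.24, 6.84, 5.68, 4.71]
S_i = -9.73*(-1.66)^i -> [-9.73, 16.15, -26.81, 44.51, -73.88]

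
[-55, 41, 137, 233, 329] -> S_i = -55 + 96*i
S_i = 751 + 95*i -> [751, 846, 941, 1036, 1131]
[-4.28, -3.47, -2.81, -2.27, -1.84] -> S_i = -4.28*0.81^i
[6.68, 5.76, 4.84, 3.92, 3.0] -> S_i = 6.68 + -0.92*i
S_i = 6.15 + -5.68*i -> [6.15, 0.47, -5.21, -10.89, -16.57]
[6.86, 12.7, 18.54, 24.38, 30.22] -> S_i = 6.86 + 5.84*i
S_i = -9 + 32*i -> [-9, 23, 55, 87, 119]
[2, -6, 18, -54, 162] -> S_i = 2*-3^i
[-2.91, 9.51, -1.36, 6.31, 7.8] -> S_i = Random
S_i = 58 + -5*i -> [58, 53, 48, 43, 38]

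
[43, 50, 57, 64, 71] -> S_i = 43 + 7*i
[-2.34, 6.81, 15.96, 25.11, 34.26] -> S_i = -2.34 + 9.15*i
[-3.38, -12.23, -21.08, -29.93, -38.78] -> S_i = -3.38 + -8.85*i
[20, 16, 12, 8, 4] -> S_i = 20 + -4*i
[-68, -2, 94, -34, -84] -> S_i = Random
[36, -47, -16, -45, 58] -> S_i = Random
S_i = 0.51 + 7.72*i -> [0.51, 8.23, 15.95, 23.67, 31.39]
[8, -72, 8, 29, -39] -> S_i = Random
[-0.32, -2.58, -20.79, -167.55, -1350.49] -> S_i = -0.32*8.06^i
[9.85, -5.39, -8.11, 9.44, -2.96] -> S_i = Random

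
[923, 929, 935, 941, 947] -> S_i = 923 + 6*i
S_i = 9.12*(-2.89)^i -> [9.12, -26.36, 76.17, -220.13, 636.19]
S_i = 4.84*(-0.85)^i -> [4.84, -4.11, 3.5, -2.97, 2.53]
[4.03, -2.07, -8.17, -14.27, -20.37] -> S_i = 4.03 + -6.10*i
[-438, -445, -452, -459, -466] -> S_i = -438 + -7*i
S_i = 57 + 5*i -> [57, 62, 67, 72, 77]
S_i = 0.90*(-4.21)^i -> [0.9, -3.79, 15.95, -67.16, 282.73]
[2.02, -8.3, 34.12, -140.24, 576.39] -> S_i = 2.02*(-4.11)^i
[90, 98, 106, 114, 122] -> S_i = 90 + 8*i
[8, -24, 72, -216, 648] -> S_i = 8*-3^i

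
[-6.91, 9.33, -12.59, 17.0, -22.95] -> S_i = -6.91*(-1.35)^i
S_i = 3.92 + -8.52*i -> [3.92, -4.6, -13.12, -21.64, -30.16]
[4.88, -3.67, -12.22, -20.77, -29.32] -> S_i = 4.88 + -8.55*i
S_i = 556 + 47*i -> [556, 603, 650, 697, 744]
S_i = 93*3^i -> [93, 279, 837, 2511, 7533]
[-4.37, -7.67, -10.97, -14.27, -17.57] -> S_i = -4.37 + -3.30*i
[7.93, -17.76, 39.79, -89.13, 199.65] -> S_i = 7.93*(-2.24)^i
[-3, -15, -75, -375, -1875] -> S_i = -3*5^i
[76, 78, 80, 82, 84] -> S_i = 76 + 2*i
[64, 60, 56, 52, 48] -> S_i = 64 + -4*i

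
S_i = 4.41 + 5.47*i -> [4.41, 9.88, 15.35, 20.82, 26.29]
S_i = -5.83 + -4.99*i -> [-5.83, -10.82, -15.81, -20.8, -25.79]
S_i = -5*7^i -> [-5, -35, -245, -1715, -12005]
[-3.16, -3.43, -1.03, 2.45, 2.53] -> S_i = Random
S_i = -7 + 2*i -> [-7, -5, -3, -1, 1]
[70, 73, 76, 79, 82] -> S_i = 70 + 3*i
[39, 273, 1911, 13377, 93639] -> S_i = 39*7^i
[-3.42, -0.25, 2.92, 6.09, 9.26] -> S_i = -3.42 + 3.17*i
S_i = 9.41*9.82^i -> [9.41, 92.41, 907.43, 8910.95, 87505.55]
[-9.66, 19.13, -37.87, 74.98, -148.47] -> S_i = -9.66*(-1.98)^i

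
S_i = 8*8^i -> [8, 64, 512, 4096, 32768]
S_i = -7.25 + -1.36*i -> [-7.25, -8.61, -9.97, -11.33, -12.69]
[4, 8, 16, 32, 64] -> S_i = 4*2^i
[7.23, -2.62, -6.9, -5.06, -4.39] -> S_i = Random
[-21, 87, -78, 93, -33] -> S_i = Random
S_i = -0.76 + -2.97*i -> [-0.76, -3.73, -6.7, -9.67, -12.64]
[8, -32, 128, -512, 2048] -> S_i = 8*-4^i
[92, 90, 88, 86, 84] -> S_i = 92 + -2*i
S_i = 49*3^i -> [49, 147, 441, 1323, 3969]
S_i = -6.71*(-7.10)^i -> [-6.71, 47.64, -338.25, 2401.58, -17051.24]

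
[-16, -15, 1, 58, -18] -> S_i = Random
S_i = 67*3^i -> [67, 201, 603, 1809, 5427]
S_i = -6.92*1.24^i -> [-6.92, -8.58, -10.64, -13.19, -16.36]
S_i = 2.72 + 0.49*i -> [2.72, 3.21, 3.7, 4.19, 4.68]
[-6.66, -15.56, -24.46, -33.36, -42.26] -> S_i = -6.66 + -8.90*i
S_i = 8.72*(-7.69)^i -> [8.72, -67.06, 515.67, -3965.48, 30494.52]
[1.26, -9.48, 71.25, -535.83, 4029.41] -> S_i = 1.26*(-7.52)^i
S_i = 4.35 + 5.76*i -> [4.35, 10.11, 15.87, 21.63, 27.39]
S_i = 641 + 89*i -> [641, 730, 819, 908, 997]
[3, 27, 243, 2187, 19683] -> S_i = 3*9^i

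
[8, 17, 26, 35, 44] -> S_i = 8 + 9*i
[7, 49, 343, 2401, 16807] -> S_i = 7*7^i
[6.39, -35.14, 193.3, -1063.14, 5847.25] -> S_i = 6.39*(-5.50)^i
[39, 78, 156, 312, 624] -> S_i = 39*2^i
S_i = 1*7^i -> [1, 7, 49, 343, 2401]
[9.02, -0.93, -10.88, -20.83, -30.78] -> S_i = 9.02 + -9.95*i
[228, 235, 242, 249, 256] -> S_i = 228 + 7*i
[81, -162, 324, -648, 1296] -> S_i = 81*-2^i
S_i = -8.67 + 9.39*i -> [-8.67, 0.72, 10.11, 19.5, 28.89]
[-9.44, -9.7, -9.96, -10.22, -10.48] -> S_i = -9.44 + -0.26*i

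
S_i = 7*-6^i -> [7, -42, 252, -1512, 9072]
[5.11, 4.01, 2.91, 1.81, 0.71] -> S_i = 5.11 + -1.10*i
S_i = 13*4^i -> [13, 52, 208, 832, 3328]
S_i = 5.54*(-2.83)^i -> [5.54, -15.68, 44.37, -125.57, 355.35]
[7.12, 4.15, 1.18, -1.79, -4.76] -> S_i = 7.12 + -2.97*i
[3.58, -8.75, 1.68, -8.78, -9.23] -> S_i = Random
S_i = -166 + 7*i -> [-166, -159, -152, -145, -138]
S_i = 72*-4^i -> [72, -288, 1152, -4608, 18432]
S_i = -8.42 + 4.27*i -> [-8.42, -4.15, 0.12, 4.39, 8.66]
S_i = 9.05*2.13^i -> [9.05, 19.28, 41.06, 87.46, 186.28]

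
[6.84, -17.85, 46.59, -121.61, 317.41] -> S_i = 6.84*(-2.61)^i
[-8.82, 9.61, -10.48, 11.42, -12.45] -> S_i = -8.82*(-1.09)^i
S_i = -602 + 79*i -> [-602, -523, -444, -365, -286]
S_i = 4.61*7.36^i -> [4.61, 33.93, 249.72, 1837.95, 13527.33]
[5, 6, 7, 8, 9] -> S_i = 5 + 1*i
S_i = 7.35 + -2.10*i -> [7.35, 5.25, 3.15, 1.05, -1.05]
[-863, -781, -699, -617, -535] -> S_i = -863 + 82*i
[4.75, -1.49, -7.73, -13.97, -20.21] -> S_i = 4.75 + -6.24*i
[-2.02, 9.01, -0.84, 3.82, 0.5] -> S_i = Random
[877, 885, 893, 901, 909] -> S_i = 877 + 8*i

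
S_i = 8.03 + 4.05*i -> [8.03, 12.08, 16.13, 20.18, 24.23]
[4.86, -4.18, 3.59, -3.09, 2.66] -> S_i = 4.86*(-0.86)^i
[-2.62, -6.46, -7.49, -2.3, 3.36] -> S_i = Random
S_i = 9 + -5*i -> [9, 4, -1, -6, -11]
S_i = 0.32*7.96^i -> [0.32, 2.55, 20.28, 161.39, 1284.7]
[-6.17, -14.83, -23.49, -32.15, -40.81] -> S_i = -6.17 + -8.66*i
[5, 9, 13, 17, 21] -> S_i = 5 + 4*i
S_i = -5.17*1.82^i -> [-5.17, -9.41, -17.13, -31.17, -56.73]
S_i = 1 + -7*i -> [1, -6, -13, -20, -27]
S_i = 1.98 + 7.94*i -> [1.98, 9.92, 17.86, 25.8, 33.74]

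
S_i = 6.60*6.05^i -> [6.6, 39.93, 241.58, 1461.54, 8842.3]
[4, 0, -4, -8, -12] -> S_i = 4 + -4*i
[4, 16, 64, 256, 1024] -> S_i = 4*4^i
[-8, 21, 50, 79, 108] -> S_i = -8 + 29*i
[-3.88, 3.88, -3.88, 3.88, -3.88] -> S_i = -3.88*(-1.00)^i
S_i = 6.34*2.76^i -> [6.34, 17.5, 48.3, 133.3, 367.9]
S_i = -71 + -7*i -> [-71, -78, -85, -92, -99]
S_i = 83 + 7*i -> [83, 90, 97, 104, 111]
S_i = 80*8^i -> [80, 640, 5120, 40960, 327680]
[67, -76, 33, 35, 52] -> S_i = Random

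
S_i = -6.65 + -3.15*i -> [-6.65, -9.8, -12.95, -16.1, -19.25]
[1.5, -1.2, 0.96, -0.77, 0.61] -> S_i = 1.50*(-0.80)^i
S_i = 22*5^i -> [22, 110, 550, 2750, 13750]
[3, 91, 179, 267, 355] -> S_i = 3 + 88*i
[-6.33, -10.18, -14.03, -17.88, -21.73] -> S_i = -6.33 + -3.85*i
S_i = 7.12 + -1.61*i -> [7.12, 5.51, 3.9, 2.29, 0.68]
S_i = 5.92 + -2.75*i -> [5.92, 3.17, 0.42, -2.33, -5.08]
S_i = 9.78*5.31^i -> [9.78, 51.93, 275.76, 1464.27, 7775.3]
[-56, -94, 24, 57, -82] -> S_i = Random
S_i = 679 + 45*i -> [679, 724, 769, 814, 859]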